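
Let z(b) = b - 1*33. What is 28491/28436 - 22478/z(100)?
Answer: -637275511/1905212 ≈ -334.49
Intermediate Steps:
z(b) = -33 + b (z(b) = b - 33 = -33 + b)
28491/28436 - 22478/z(100) = 28491/28436 - 22478/(-33 + 100) = 28491*(1/28436) - 22478/67 = 28491/28436 - 22478*1/67 = 28491/28436 - 22478/67 = -637275511/1905212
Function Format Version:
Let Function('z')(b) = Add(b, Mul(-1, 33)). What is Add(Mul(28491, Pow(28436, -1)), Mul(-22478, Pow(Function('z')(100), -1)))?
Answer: Rational(-637275511, 1905212) ≈ -334.49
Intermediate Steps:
Function('z')(b) = Add(-33, b) (Function('z')(b) = Add(b, -33) = Add(-33, b))
Add(Mul(28491, Pow(28436, -1)), Mul(-22478, Pow(Function('z')(100), -1))) = Add(Mul(28491, Pow(28436, -1)), Mul(-22478, Pow(Add(-33, 100), -1))) = Add(Mul(28491, Rational(1, 28436)), Mul(-22478, Pow(67, -1))) = Add(Rational(28491, 28436), Mul(-22478, Rational(1, 67))) = Add(Rational(28491, 28436), Rational(-22478, 67)) = Rational(-637275511, 1905212)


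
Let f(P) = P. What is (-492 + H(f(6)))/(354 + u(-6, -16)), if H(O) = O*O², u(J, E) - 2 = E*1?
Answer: -69/85 ≈ -0.81176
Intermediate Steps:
u(J, E) = 2 + E (u(J, E) = 2 + E*1 = 2 + E)
H(O) = O³
(-492 + H(f(6)))/(354 + u(-6, -16)) = (-492 + 6³)/(354 + (2 - 16)) = (-492 + 216)/(354 - 14) = -276/340 = -276*1/340 = -69/85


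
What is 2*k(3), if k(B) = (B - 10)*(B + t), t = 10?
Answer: -182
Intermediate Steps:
k(B) = (-10 + B)*(10 + B) (k(B) = (B - 10)*(B + 10) = (-10 + B)*(10 + B))
2*k(3) = 2*(-100 + 3**2) = 2*(-100 + 9) = 2*(-91) = -182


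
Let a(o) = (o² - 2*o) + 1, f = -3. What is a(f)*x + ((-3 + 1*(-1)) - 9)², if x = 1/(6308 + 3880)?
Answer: 430447/2547 ≈ 169.00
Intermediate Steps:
a(o) = 1 + o² - 2*o
x = 1/10188 ≈ 9.8155e-5
a(f)*x + ((-3 + 1*(-1)) - 9)² = (1 + (-3)² - 2*(-3))*(1/10188) + ((-3 + 1*(-1)) - 9)² = (1 + 9 + 6)*(1/10188) + ((-3 - 1) - 9)² = 16*(1/10188) + (-4 - 9)² = 4/2547 + (-13)² = 4/2547 + 169 = 430447/2547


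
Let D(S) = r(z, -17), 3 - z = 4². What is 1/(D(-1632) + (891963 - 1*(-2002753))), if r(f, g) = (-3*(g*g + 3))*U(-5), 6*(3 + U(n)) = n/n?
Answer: 1/2897198 ≈ 3.4516e-7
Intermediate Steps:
z = -13 (z = 3 - 1*4² = 3 - 1*16 = 3 - 16 = -13)
U(n) = -17/6 (U(n) = -3 + (n/n)/6 = -3 + (⅙)*1 = -3 + ⅙ = -17/6)
r(f, g) = 51/2 + 17*g²/2 (r(f, g) = -3*(g*g + 3)*(-17/6) = -3*(g² + 3)*(-17/6) = -3*(3 + g²)*(-17/6) = (-9 - 3*g²)*(-17/6) = 51/2 + 17*g²/2)
D(S) = 2482 (D(S) = 51/2 + (17/2)*(-17)² = 51/2 + (17/2)*289 = 51/2 + 4913/2 = 2482)
1/(D(-1632) + (891963 - 1*(-2002753))) = 1/(2482 + (891963 - 1*(-2002753))) = 1/(2482 + (891963 + 2002753)) = 1/(2482 + 2894716) = 1/2897198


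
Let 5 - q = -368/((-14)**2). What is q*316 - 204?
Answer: 96496/49 ≈ 1969.3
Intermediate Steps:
q = 337/49 (q = 5 - (-368)/((-14)**2) = 5 - (-368)/196 = 5 - 1*(-92/49) = 5 + 92/49 = 337/49 ≈ 6.8775)
q*316 - 204 = (337/49)*316 - 204 = 106492/49 - 204 = 96496/49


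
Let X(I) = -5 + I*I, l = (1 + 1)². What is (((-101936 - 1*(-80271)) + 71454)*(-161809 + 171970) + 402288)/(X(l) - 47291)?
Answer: -168769439/15760 ≈ -10709.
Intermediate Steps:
l = 4 (l = 2² = 4)
X(I) = -5 + I²
(((-101936 - 1*(-80271)) + 71454)*(-161809 + 171970) + 402288)/(X(l) - 47291) = (((-101936 - 1*(-80271)) + 71454)*(-161809 + 171970) + 402288)/((-5 + 4²) - 47291) = (((-101936 + 80271) + 71454)*10161 + 402288)/((-5 + 16) - 47291) = ((-21665 + 71454)*10161 + 402288)/(11 - 47291) = (49789*10161 + 402288)/(-47280) = (505906029 + 402288)*(-1/47280) = 506308317*(-1/47280) = -168769439/15760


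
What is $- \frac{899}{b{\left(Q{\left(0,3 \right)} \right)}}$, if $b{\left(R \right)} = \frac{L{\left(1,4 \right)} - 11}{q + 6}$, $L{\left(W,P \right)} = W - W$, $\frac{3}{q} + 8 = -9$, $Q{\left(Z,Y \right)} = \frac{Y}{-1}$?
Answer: $\frac{8091}{17} \approx 475.94$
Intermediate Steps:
$Q{\left(Z,Y \right)} = - Y$ ($Q{\left(Z,Y \right)} = Y \left(-1\right) = - Y$)
$q = - \frac{3}{17}$ ($q = \frac{3}{-8 - 9} = \frac{3}{-17} = 3 \left(- \frac{1}{17}\right) = - \frac{3}{17} \approx -0.17647$)
$L{\left(W,P \right)} = 0$
$b{\left(R \right)} = - \frac{17}{9}$ ($b{\left(R \right)} = \frac{0 - 11}{- \frac{3}{17} + 6} = - \frac{11}{\frac{99}{17}} = \left(-11\right) \frac{17}{99} = - \frac{17}{9}$)
$- \frac{899}{b{\left(Q{\left(0,3 \right)} \right)}} = - \frac{899}{- \frac{17}{9}} = \left(-899\right) \left(- \frac{9}{17}\right) = \frac{8091}{17}$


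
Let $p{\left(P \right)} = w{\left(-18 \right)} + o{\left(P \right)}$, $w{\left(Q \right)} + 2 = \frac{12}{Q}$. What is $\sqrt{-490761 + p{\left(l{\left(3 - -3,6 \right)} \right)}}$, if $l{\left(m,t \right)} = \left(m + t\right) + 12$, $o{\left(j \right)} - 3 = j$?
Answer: $\frac{i \sqrt{4416630}}{3} \approx 700.53 i$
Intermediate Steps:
$o{\left(j \right)} = 3 + j$
$w{\left(Q \right)} = -2 + \frac{12}{Q}$
$l{\left(m,t \right)} = 12 + m + t$
$p{\left(P \right)} = \frac{1}{3} + P$ ($p{\left(P \right)} = \left(-2 + \frac{12}{-18}\right) + \left(3 + P\right) = \left(-2 + 12 \left(- \frac{1}{18}\right)\right) + \left(3 + P\right) = \left(-2 - \frac{2}{3}\right) + \left(3 + P\right) = - \frac{8}{3} + \left(3 + P\right) = \frac{1}{3} + P$)
$\sqrt{-490761 + p{\left(l{\left(3 - -3,6 \right)} \right)}} = \sqrt{-490761 + \left(\frac{1}{3} + \left(12 + \left(3 - -3\right) + 6\right)\right)} = \sqrt{-490761 + \left(\frac{1}{3} + \left(12 + \left(3 + 3\right) + 6\right)\right)} = \sqrt{-490761 + \left(\frac{1}{3} + \left(12 + 6 + 6\right)\right)} = \sqrt{-490761 + \left(\frac{1}{3} + 24\right)} = \sqrt{-490761 + \frac{73}{3}} = \sqrt{- \frac{1472210}{3}} = \frac{i \sqrt{4416630}}{3}$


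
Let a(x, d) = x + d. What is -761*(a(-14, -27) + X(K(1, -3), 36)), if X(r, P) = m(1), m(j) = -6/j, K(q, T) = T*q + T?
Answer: 35767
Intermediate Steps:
K(q, T) = T + T*q
a(x, d) = d + x
X(r, P) = -6 (X(r, P) = -6/1 = -6*1 = -6)
-761*(a(-14, -27) + X(K(1, -3), 36)) = -761*((-27 - 14) - 6) = -761*(-41 - 6) = -761*(-47) = 35767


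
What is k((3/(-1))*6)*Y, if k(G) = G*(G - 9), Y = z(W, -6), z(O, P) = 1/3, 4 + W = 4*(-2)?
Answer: 162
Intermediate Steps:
W = -12 (W = -4 + 4*(-2) = -4 - 8 = -12)
z(O, P) = ⅓
Y = ⅓ ≈ 0.33333
k(G) = G*(-9 + G)
k((3/(-1))*6)*Y = (((3/(-1))*6)*(-9 + (3/(-1))*6))*(⅓) = ((-1*3*6)*(-9 - 1*3*6))*(⅓) = ((-3*6)*(-9 - 3*6))*(⅓) = -18*(-9 - 18)*(⅓) = -18*(-27)*(⅓) = 486*(⅓) = 162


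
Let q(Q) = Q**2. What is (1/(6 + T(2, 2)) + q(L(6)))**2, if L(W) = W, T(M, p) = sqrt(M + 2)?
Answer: 83521/64 ≈ 1305.0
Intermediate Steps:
T(M, p) = sqrt(2 + M)
(1/(6 + T(2, 2)) + q(L(6)))**2 = (1/(6 + sqrt(2 + 2)) + 6**2)**2 = (1/(6 + sqrt(4)) + 36)**2 = (1/(6 + 2) + 36)**2 = (1/8 + 36)**2 = (289/8)**2 = 83521/64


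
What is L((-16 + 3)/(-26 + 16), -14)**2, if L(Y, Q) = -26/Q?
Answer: 169/49 ≈ 3.4490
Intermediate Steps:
L((-16 + 3)/(-26 + 16), -14)**2 = (-26/(-14))**2 = (-26*(-1/14))**2 = (13/7)**2 = 169/49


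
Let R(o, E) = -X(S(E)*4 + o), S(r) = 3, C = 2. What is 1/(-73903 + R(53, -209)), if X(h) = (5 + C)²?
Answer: -1/73952 ≈ -1.3522e-5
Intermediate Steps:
X(h) = 49 (X(h) = (5 + 2)² = 7² = 49)
R(o, E) = -49 (R(o, E) = -1*49 = -49)
1/(-73903 + R(53, -209)) = 1/(-73903 - 49) = 1/(-73952) = -1/73952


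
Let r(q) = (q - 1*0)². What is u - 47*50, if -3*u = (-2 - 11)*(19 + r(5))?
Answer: -6478/3 ≈ -2159.3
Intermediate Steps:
r(q) = q² (r(q) = (q + 0)² = q²)
u = 572/3 (u = -(-2 - 11)*(19 + 5²)/3 = -(-13)*(19 + 25)/3 = -(-13)*44/3 = -⅓*(-572) = 572/3 ≈ 190.67)
u - 47*50 = 572/3 - 47*50 = 572/3 - 2350 = -6478/3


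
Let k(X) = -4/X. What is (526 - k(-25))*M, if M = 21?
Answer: 276066/25 ≈ 11043.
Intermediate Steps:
(526 - k(-25))*M = (526 - (-4)/(-25))*21 = (526 - (-4)*(-1)/25)*21 = (526 - 1*4/25)*21 = (526 - 4/25)*21 = (13146/25)*21 = 276066/25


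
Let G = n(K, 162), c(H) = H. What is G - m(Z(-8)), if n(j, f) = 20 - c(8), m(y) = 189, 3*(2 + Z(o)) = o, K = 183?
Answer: -177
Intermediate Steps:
Z(o) = -2 + o/3
n(j, f) = 12 (n(j, f) = 20 - 1*8 = 20 - 8 = 12)
G = 12
G - m(Z(-8)) = 12 - 1*189 = 12 - 189 = -177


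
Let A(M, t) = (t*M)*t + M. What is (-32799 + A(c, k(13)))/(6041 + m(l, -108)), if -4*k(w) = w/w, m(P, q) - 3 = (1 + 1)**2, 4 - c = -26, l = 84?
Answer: -87379/16128 ≈ -5.4178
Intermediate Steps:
c = 30 (c = 4 - 1*(-26) = 4 + 26 = 30)
m(P, q) = 7 (m(P, q) = 3 + (1 + 1)**2 = 3 + 2**2 = 3 + 4 = 7)
k(w) = -1/4 (k(w) = -w/(4*w) = -1/4*1 = -1/4)
A(M, t) = M + M*t**2 (A(M, t) = (M*t)*t + M = M*t**2 + M = M + M*t**2)
(-32799 + A(c, k(13)))/(6041 + m(l, -108)) = (-32799 + 30*(1 + (-1/4)**2))/(6041 + 7) = (-32799 + 30*(1 + 1/16))/6048 = (-32799 + 30*(17/16))*(1/6048) = (-32799 + 255/8)*(1/6048) = -262137/8*1/6048 = -87379/16128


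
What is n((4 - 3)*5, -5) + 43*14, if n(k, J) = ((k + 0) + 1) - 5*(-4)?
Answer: 628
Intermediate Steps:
n(k, J) = 21 + k (n(k, J) = (k + 1) + 20 = (1 + k) + 20 = 21 + k)
n((4 - 3)*5, -5) + 43*14 = (21 + (4 - 3)*5) + 43*14 = (21 + 1*5) + 602 = (21 + 5) + 602 = 26 + 602 = 628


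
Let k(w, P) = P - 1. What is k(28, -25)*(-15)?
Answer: 390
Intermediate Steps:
k(w, P) = -1 + P
k(28, -25)*(-15) = (-1 - 25)*(-15) = -26*(-15) = 390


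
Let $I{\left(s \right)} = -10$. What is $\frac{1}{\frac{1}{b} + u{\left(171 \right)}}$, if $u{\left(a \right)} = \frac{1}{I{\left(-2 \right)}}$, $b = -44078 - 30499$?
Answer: $- \frac{745770}{74587} \approx -9.9987$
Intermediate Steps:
$b = -74577$
$u{\left(a \right)} = - \frac{1}{10}$ ($u{\left(a \right)} = \frac{1}{-10} = - \frac{1}{10}$)
$\frac{1}{\frac{1}{b} + u{\left(171 \right)}} = \frac{1}{\frac{1}{-74577} - \frac{1}{10}} = \frac{1}{- \frac{1}{74577} - \frac{1}{10}} = \frac{1}{- \frac{74587}{745770}} = - \frac{745770}{74587}$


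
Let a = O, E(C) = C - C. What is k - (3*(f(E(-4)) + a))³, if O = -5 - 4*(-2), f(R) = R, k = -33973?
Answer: -34702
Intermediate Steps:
E(C) = 0
O = 3 (O = -5 + 8 = 3)
a = 3
k - (3*(f(E(-4)) + a))³ = -33973 - (3*(0 + 3))³ = -33973 - (3*3)³ = -33973 - 1*9³ = -33973 - 1*729 = -33973 - 729 = -34702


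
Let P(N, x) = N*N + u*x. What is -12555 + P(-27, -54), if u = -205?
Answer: -756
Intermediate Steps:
P(N, x) = N² - 205*x (P(N, x) = N*N - 205*x = N² - 205*x)
-12555 + P(-27, -54) = -12555 + ((-27)² - 205*(-54)) = -12555 + (729 + 11070) = -12555 + 11799 = -756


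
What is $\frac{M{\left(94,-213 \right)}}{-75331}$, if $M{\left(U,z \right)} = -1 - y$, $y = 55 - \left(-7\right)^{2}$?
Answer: $\frac{7}{75331} \approx 9.2923 \cdot 10^{-5}$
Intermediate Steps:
$y = 6$ ($y = 55 - 49 = 6$)
$M{\left(U,z \right)} = -7$ ($M{\left(U,z \right)} = -1 - 6 = -7$)
$\frac{M{\left(94,-213 \right)}}{-75331} = - \frac{7}{-75331} = \left(-7\right) \left(- \frac{1}{75331}\right) = \frac{7}{75331}$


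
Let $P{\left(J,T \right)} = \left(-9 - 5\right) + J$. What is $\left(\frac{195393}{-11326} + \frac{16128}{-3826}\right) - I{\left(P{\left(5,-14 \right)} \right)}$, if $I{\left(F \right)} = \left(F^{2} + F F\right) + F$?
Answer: $- \frac{3780115287}{21666638} \approx -174.47$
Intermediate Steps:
$P{\left(J,T \right)} = -14 + J$ ($P{\left(J,T \right)} = \left(-9 - 5\right) + J = -14 + J$)
$I{\left(F \right)} = F + 2 F^{2}$ ($I{\left(F \right)} = \left(F^{2} + F^{2}\right) + F = 2 F^{2} + F = F + 2 F^{2}$)
$\left(\frac{195393}{-11326} + \frac{16128}{-3826}\right) - I{\left(P{\left(5,-14 \right)} \right)} = \left(\frac{195393}{-11326} + \frac{16128}{-3826}\right) - \left(-14 + 5\right) \left(1 + 2 \left(-14 + 5\right)\right) = \left(195393 \left(- \frac{1}{11326}\right) + 16128 \left(- \frac{1}{3826}\right)\right) - - 9 \left(1 + 2 \left(-9\right)\right) = \left(- \frac{195393}{11326} - \frac{8064}{1913}\right) - - 9 \left(1 - 18\right) = - \frac{465119673}{21666638} - \left(-9\right) \left(-17\right) = - \frac{465119673}{21666638} - 153 = - \frac{3780115287}{21666638}$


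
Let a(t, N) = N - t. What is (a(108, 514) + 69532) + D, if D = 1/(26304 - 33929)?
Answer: 533277249/7625 ≈ 69938.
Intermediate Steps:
D = -1/7625 (D = 1/(-7625) = -1/7625 ≈ -0.00013115)
(a(108, 514) + 69532) + D = ((514 - 1*108) + 69532) - 1/7625 = ((514 - 108) + 69532) - 1/7625 = (406 + 69532) - 1/7625 = 69938 - 1/7625 = 533277249/7625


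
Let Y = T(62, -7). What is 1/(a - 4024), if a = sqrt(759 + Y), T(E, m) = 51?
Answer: -2012/8095883 - 9*sqrt(10)/16191766 ≈ -0.00025028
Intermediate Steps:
Y = 51
a = 9*sqrt(10) (a = sqrt(759 + 51) = sqrt(810) = 9*sqrt(10) ≈ 28.461)
1/(a - 4024) = 1/(9*sqrt(10) - 4024) = 1/(-4024 + 9*sqrt(10))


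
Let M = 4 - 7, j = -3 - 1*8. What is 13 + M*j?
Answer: 46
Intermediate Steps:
j = -11 (j = -3 - 8 = -11)
M = -3
13 + M*j = 13 - 3*(-11) = 13 + 33 = 46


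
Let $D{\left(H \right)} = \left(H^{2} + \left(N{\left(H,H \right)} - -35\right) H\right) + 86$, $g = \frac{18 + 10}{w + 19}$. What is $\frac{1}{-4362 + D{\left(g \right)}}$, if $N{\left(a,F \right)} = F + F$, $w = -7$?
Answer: $- \frac{1}{4178} \approx -0.00023935$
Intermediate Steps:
$N{\left(a,F \right)} = 2 F$
$g = \frac{7}{3}$ ($g = \frac{18 + 10}{-7 + 19} = \frac{28}{12} = 28 \cdot \frac{1}{12} = \frac{7}{3} \approx 2.3333$)
$D{\left(H \right)} = 86 + H^{2} + H \left(35 + 2 H\right)$ ($D{\left(H \right)} = \left(H^{2} + \left(2 H - -35\right) H\right) + 86 = \left(H^{2} + \left(2 H + 35\right) H\right) + 86 = \left(H^{2} + \left(35 + 2 H\right) H\right) + 86 = \left(H^{2} + H \left(35 + 2 H\right)\right) + 86 = 86 + H^{2} + H \left(35 + 2 H\right)$)
$\frac{1}{-4362 + D{\left(g \right)}} = \frac{1}{-4362 + \left(86 + 3 \left(\frac{7}{3}\right)^{2} + 35 \cdot \frac{7}{3}\right)} = \frac{1}{-4362 + \left(86 + 3 \cdot \frac{49}{9} + \frac{245}{3}\right)} = \frac{1}{-4362 + \left(86 + \frac{49}{3} + \frac{245}{3}\right)} = \frac{1}{-4362 + 184} = \frac{1}{-4178} = - \frac{1}{4178}$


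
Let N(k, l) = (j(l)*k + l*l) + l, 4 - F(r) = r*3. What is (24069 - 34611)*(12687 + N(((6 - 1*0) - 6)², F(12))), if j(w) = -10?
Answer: -144204018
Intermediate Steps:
F(r) = 4 - 3*r (F(r) = 4 - r*3 = 4 - 3*r)
N(k, l) = l + l² - 10*k (N(k, l) = (-10*k + l*l) + l = (-10*k + l²) + l = (l² - 10*k) + l = l + l² - 10*k)
(24069 - 34611)*(12687 + N(((6 - 1*0) - 6)², F(12))) = (24069 - 34611)*(12687 + ((4 - 3*12) + (4 - 3*12)² - 10*((6 - 1*0) - 6)²)) = -10542*(12687 + ((4 - 36) + (4 - 36)² - 10*((6 + 0) - 6)²)) = -10542*(12687 + (-32 + (-32)² - 10*(6 - 6)²)) = -10542*(12687 + (-32 + 1024 - 10*0²)) = -10542*(12687 + (-32 + 1024 - 10*0)) = -10542*(12687 + (-32 + 1024 + 0)) = -10542*(12687 + 992) = -10542*13679 = -144204018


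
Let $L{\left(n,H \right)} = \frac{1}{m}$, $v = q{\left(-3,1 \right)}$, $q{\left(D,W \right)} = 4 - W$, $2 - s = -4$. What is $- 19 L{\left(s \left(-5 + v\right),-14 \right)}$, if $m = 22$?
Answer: $- \frac{19}{22} \approx -0.86364$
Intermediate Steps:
$s = 6$ ($s = 2 - -4 = 2 + 4 = 6$)
$v = 3$ ($v = 4 - 1 = 3$)
$L{\left(n,H \right)} = \frac{1}{22}$
$- 19 L{\left(s \left(-5 + v\right),-14 \right)} = \left(-19\right) \frac{1}{22} = - \frac{19}{22}$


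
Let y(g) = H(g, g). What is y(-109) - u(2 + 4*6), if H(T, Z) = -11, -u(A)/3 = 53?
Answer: 148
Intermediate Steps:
u(A) = -159 (u(A) = -3*53 = -159)
y(g) = -11
y(-109) - u(2 + 4*6) = -11 - 1*(-159) = -11 + 159 = 148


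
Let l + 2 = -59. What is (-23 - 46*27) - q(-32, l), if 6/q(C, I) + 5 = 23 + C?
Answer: -8852/7 ≈ -1264.6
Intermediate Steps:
l = -61 (l = -2 - 59 = -61)
q(C, I) = 6/(18 + C) (q(C, I) = 6/(-5 + (23 + C)) = 6/(18 + C))
(-23 - 46*27) - q(-32, l) = (-23 - 46*27) - 6/(18 - 32) = (-23 - 1242) - 6/(-14) = -1265 - 6*(-1)/14 = -1265 - 1*(-3/7) = -1265 + 3/7 = -8852/7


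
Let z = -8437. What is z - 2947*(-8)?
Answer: 15139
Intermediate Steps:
z - 2947*(-8) = -8437 - 2947*(-8) = -8437 - 1*(-23576) = -8437 + 23576 = 15139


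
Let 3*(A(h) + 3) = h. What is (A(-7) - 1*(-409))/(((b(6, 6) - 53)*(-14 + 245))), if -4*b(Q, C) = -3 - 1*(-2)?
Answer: -692/20889 ≈ -0.033127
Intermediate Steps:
b(Q, C) = ¼ (b(Q, C) = -(-3 - 1*(-2))/4 = -(-3 + 2)/4 = -¼*(-1) = ¼)
A(h) = -3 + h/3
(A(-7) - 1*(-409))/(((b(6, 6) - 53)*(-14 + 245))) = ((-3 + (⅓)*(-7)) - 1*(-409))/(((¼ - 53)*(-14 + 245))) = ((-3 - 7/3) + 409)/((-211/4*231)) = (-16/3 + 409)/(-48741/4) = (1211/3)*(-4/48741) = -692/20889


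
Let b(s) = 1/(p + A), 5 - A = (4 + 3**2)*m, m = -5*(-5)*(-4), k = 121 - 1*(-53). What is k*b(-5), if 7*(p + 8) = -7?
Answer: 29/216 ≈ 0.13426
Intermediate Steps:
k = 174 (k = 121 + 53 = 174)
p = -9 (p = -8 + (1/7)*(-7) = -8 - 1 = -9)
m = -100 (m = 25*(-4) = -100)
A = 1305 (A = 5 - (4 + 3**2)*(-100) = 5 - (4 + 9)*(-100) = 5 - 13*(-100) = 5 - 1*(-1300) = 5 + 1300 = 1305)
b(s) = 1/1296 (b(s) = 1/(-9 + 1305) = 1/1296)
k*b(-5) = 174*(1/1296) = 29/216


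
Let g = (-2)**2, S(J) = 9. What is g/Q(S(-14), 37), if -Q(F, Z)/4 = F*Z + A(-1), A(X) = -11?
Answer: -1/322 ≈ -0.0031056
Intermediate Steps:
Q(F, Z) = 44 - 4*F*Z (Q(F, Z) = -4*(F*Z - 11) = -4*(-11 + F*Z) = 44 - 4*F*Z)
g = 4
g/Q(S(-14), 37) = 4/(44 - 4*9*37) = 4/(44 - 1332) = 4/(-1288) = 4*(-1/1288) = -1/322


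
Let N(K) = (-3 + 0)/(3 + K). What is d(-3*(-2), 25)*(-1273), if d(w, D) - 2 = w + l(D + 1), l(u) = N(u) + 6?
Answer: -513019/29 ≈ -17690.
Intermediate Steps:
N(K) = -3/(3 + K)
l(u) = 6 - 3/(3 + u) (l(u) = -3/(3 + u) + 6 = 6 - 3/(3 + u))
d(w, D) = 2 + w + 3*(7 + 2*D)/(4 + D) (d(w, D) = 2 + (w + 3*(5 + 2*(D + 1))/(3 + (D + 1))) = 2 + (w + 3*(5 + 2*(1 + D))/(3 + (1 + D))) = 2 + (w + 3*(5 + (2 + 2*D))/(4 + D)) = 2 + (w + 3*(7 + 2*D)/(4 + D)) = 2 + w + 3*(7 + 2*D)/(4 + D))
d(-3*(-2), 25)*(-1273) = ((-3 + (4 + 25)*(8 - 3*(-2)))/(4 + 25))*(-1273) = ((-3 + 29*(8 + 6))/29)*(-1273) = ((-3 + 29*14)/29)*(-1273) = ((-3 + 406)/29)*(-1273) = ((1/29)*403)*(-1273) = (403/29)*(-1273) = -513019/29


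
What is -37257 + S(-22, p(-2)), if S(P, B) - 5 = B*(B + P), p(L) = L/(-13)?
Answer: -6296156/169 ≈ -37255.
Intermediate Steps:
p(L) = -L/13 (p(L) = L*(-1/13) = -L/13)
S(P, B) = 5 + B*(B + P)
-37257 + S(-22, p(-2)) = -37257 + (5 + (-1/13*(-2))**2 - 1/13*(-2)*(-22)) = -37257 + (5 + (2/13)**2 + (2/13)*(-22)) = -37257 + (5 + 4/169 - 44/13) = -37257 + 277/169 = -6296156/169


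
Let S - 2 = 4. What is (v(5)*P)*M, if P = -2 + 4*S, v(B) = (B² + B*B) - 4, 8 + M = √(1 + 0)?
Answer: -7084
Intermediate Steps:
S = 6 (S = 2 + 4 = 6)
M = -7 (M = -8 + √(1 + 0) = -8 + √1 = -8 + 1 = -7)
v(B) = -4 + 2*B² (v(B) = (B² + B²) - 4 = 2*B² - 4 = -4 + 2*B²)
P = 22 (P = -2 + 4*6 = -2 + 24 = 22)
(v(5)*P)*M = ((-4 + 2*5²)*22)*(-7) = ((-4 + 2*25)*22)*(-7) = ((-4 + 50)*22)*(-7) = (46*22)*(-7) = 1012*(-7) = -7084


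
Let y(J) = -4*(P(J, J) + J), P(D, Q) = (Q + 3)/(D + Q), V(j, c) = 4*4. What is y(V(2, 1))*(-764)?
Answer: 101421/2 ≈ 50711.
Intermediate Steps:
V(j, c) = 16
P(D, Q) = (3 + Q)/(D + Q)
y(J) = -4*J - 2*(3 + J)/J (y(J) = -4*((3 + J)/(J + J) + J) = -4*((3 + J)/((2*J)) + J) = -4*((1/(2*J))*(3 + J) + J) = -4*((3 + J)/(2*J) + J) = -4*(J + (3 + J)/(2*J)) = -4*J - 2*(3 + J)/J)
y(V(2, 1))*(-764) = (-2 - 6/16 - 4*16)*(-764) = (-2 - 6*1/16 - 64)*(-764) = (-2 - 3/8 - 64)*(-764) = -531/8*(-764) = 101421/2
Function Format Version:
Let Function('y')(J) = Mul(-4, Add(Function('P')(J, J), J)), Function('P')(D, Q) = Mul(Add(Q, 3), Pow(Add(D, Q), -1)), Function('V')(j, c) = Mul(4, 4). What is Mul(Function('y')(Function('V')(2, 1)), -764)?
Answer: Rational(101421, 2) ≈ 50711.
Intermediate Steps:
Function('V')(j, c) = 16
Function('P')(D, Q) = Mul(Pow(Add(D, Q), -1), Add(3, Q)) (Function('P')(D, Q) = Mul(Add(3, Q), Pow(Add(D, Q), -1)) = Mul(Pow(Add(D, Q), -1), Add(3, Q)))
Function('y')(J) = Add(Mul(-4, J), Mul(-2, Pow(J, -1), Add(3, J))) (Function('y')(J) = Mul(-4, Add(Mul(Pow(Add(J, J), -1), Add(3, J)), J)) = Mul(-4, Add(Mul(Pow(Mul(2, J), -1), Add(3, J)), J)) = Mul(-4, Add(Mul(Mul(Rational(1, 2), Pow(J, -1)), Add(3, J)), J)) = Mul(-4, Add(Mul(Rational(1, 2), Pow(J, -1), Add(3, J)), J)) = Mul(-4, Add(J, Mul(Rational(1, 2), Pow(J, -1), Add(3, J)))) = Add(Mul(-4, J), Mul(-2, Pow(J, -1), Add(3, J))))
Mul(Function('y')(Function('V')(2, 1)), -764) = Mul(Add(-2, Mul(-6, Pow(16, -1)), Mul(-4, 16)), -764) = Mul(Add(-2, Mul(-6, Rational(1, 16)), -64), -764) = Mul(Add(-2, Rational(-3, 8), -64), -764) = Mul(Rational(-531, 8), -764) = Rational(101421, 2)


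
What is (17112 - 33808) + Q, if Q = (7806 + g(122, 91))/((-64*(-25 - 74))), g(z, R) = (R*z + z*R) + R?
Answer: -105755755/6336 ≈ -16691.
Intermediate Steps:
g(z, R) = R + 2*R*z (g(z, R) = (R*z + R*z) + R = 2*R*z + R = R + 2*R*z)
Q = 30101/6336 (Q = (7806 + 91*(1 + 2*122))/((-64*(-25 - 74))) = (7806 + 91*(1 + 244))/((-64*(-99))) = (7806 + 91*245)/6336 = (7806 + 22295)*(1/6336) = 30101*(1/6336) = 30101/6336 ≈ 4.7508)
(17112 - 33808) + Q = (17112 - 33808) + 30101/6336 = -16696 + 30101/6336 = -105755755/6336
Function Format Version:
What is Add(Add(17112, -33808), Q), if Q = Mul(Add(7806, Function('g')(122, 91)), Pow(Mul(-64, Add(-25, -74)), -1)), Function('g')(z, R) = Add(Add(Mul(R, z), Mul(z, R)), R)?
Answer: Rational(-105755755, 6336) ≈ -16691.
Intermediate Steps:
Function('g')(z, R) = Add(R, Mul(2, R, z)) (Function('g')(z, R) = Add(Add(Mul(R, z), Mul(R, z)), R) = Add(Mul(2, R, z), R) = Add(R, Mul(2, R, z)))
Q = Rational(30101, 6336) (Q = Mul(Add(7806, Mul(91, Add(1, Mul(2, 122)))), Pow(Mul(-64, Add(-25, -74)), -1)) = Mul(Add(7806, Mul(91, Add(1, 244))), Pow(Mul(-64, -99), -1)) = Mul(Add(7806, Mul(91, 245)), Pow(6336, -1)) = Mul(Add(7806, 22295), Rational(1, 6336)) = Mul(30101, Rational(1, 6336)) = Rational(30101, 6336) ≈ 4.7508)
Add(Add(17112, -33808), Q) = Add(Add(17112, -33808), Rational(30101, 6336)) = Add(-16696, Rational(30101, 6336)) = Rational(-105755755, 6336)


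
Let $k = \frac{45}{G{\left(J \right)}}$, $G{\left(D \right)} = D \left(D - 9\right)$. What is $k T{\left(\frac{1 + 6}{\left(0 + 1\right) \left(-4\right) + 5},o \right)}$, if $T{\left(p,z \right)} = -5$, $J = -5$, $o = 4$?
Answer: $- \frac{45}{14} \approx -3.2143$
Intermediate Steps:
$G{\left(D \right)} = D \left(-9 + D\right)$
$k = \frac{9}{14}$ ($k = \frac{45}{\left(-5\right) \left(-9 - 5\right)} = \frac{45}{\left(-5\right) \left(-14\right)} = \frac{45}{70} = 45 \cdot \frac{1}{70} = \frac{9}{14} \approx 0.64286$)
$k T{\left(\frac{1 + 6}{\left(0 + 1\right) \left(-4\right) + 5},o \right)} = \frac{9}{14} \left(-5\right) = - \frac{45}{14}$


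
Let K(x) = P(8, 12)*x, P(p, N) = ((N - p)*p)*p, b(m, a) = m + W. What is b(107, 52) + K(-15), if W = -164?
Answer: -3897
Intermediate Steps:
b(m, a) = -164 + m (b(m, a) = m - 164 = -164 + m)
P(p, N) = p²*(N - p) (P(p, N) = (p*(N - p))*p = p²*(N - p))
K(x) = 256*x (K(x) = (8²*(12 - 1*8))*x = (64*(12 - 8))*x = (64*4)*x = 256*x)
b(107, 52) + K(-15) = (-164 + 107) + 256*(-15) = -57 - 3840 = -3897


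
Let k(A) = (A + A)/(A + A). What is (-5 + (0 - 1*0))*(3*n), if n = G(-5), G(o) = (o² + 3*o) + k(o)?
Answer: -165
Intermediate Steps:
k(A) = 1 (k(A) = (2*A)/((2*A)) = (2*A)*(1/(2*A)) = 1)
G(o) = 1 + o² + 3*o (G(o) = (o² + 3*o) + 1 = 1 + o² + 3*o)
n = 11 (n = 1 + (-5)² + 3*(-5) = 1 + 25 - 15 = 11)
(-5 + (0 - 1*0))*(3*n) = (-5 + (0 - 1*0))*(3*11) = (-5 + (0 + 0))*33 = (-5 + 0)*33 = -5*33 = -165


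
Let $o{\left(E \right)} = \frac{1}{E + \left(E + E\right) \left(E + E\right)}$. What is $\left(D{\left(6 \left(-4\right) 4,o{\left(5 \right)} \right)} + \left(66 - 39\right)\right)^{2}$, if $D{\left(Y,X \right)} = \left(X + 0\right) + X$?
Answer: $\frac{8048569}{11025} \approx 730.03$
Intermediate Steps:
$o{\left(E \right)} = \frac{1}{E + 4 E^{2}}$ ($o{\left(E \right)} = \frac{1}{E + 2 E 2 E} = \frac{1}{E + 4 E^{2}}$)
$D{\left(Y,X \right)} = 2 X$ ($D{\left(Y,X \right)} = X + X = 2 X$)
$\left(D{\left(6 \left(-4\right) 4,o{\left(5 \right)} \right)} + \left(66 - 39\right)\right)^{2} = \left(2 \frac{1}{5 \left(1 + 4 \cdot 5\right)} + \left(66 - 39\right)\right)^{2} = \left(2 \frac{1}{5 \left(1 + 20\right)} + 27\right)^{2} = \left(2 \frac{1}{5 \cdot 21} + 27\right)^{2} = \left(2 \cdot \frac{1}{5} \cdot \frac{1}{21} + 27\right)^{2} = \left(2 \cdot \frac{1}{105} + 27\right)^{2} = \left(\frac{2}{105} + 27\right)^{2} = \left(\frac{2837}{105}\right)^{2} = \frac{8048569}{11025}$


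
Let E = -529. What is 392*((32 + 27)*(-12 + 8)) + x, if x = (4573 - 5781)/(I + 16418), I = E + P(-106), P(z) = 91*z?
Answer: -577553624/6243 ≈ -92512.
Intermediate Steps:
I = -10175 (I = -529 + 91*(-106) = -529 - 9646 = -10175)
x = -1208/6243 (x = (4573 - 5781)/(-10175 + 16418) = -1208/6243 ≈ -0.19350)
392*((32 + 27)*(-12 + 8)) + x = 392*((32 + 27)*(-12 + 8)) - 1208/6243 = 392*(59*(-4)) - 1208/6243 = 392*(-236) - 1208/6243 = -92512 - 1208/6243 = -577553624/6243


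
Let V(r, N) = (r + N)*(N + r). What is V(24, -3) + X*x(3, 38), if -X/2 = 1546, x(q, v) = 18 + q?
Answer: -64491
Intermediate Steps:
X = -3092 (X = -2*1546 = -3092)
V(r, N) = (N + r)**2 (V(r, N) = (N + r)*(N + r) = (N + r)**2)
V(24, -3) + X*x(3, 38) = (-3 + 24)**2 - 3092*(18 + 3) = 21**2 - 3092*21 = 441 - 64932 = -64491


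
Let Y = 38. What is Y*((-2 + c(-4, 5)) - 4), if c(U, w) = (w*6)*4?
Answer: 4332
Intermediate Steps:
c(U, w) = 24*w (c(U, w) = (6*w)*4 = 24*w)
Y*((-2 + c(-4, 5)) - 4) = 38*((-2 + 24*5) - 4) = 38*((-2 + 120) - 4) = 38*(118 - 4) = 38*114 = 4332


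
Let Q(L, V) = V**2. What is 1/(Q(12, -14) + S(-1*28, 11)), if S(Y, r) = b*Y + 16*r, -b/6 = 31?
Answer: 1/5580 ≈ 0.00017921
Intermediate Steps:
b = -186 (b = -6*31 = -186)
S(Y, r) = -186*Y + 16*r
1/(Q(12, -14) + S(-1*28, 11)) = 1/((-14)**2 + (-(-186)*28 + 16*11)) = 1/(196 + (-186*(-28) + 176)) = 1/(196 + (5208 + 176)) = 1/(196 + 5384) = 1/5580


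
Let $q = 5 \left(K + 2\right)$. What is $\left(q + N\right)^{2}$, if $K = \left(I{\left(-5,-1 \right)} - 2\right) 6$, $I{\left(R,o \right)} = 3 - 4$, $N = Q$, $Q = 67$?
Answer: $169$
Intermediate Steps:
$N = 67$
$I{\left(R,o \right)} = -1$
$K = -18$ ($K = \left(-1 - 2\right) 6 = \left(-3\right) 6 = -18$)
$q = -80$ ($q = 5 \left(-18 + 2\right) = 5 \left(-16\right) = -80$)
$\left(q + N\right)^{2} = \left(-80 + 67\right)^{2} = \left(-13\right)^{2} = 169$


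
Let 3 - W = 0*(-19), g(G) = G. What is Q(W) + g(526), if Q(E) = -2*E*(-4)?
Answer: 550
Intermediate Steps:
W = 3 (W = 3 - 0*(-19) = 3 - 1*0 = 3 + 0 = 3)
Q(E) = 8*E (Q(E) = -(-8)*E = 8*E)
Q(W) + g(526) = 8*3 + 526 = 24 + 526 = 550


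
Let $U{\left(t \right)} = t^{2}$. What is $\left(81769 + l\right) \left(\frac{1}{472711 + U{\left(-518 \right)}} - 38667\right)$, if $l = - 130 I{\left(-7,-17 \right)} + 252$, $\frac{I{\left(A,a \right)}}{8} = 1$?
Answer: $- \frac{2320397209457464}{741035} \approx -3.1313 \cdot 10^{9}$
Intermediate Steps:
$I{\left(A,a \right)} = 8$ ($I{\left(A,a \right)} = 8 \cdot 1 = 8$)
$l = -788$ ($l = \left(-130\right) 8 + 252 = -1040 + 252 = -788$)
$\left(81769 + l\right) \left(\frac{1}{472711 + U{\left(-518 \right)}} - 38667\right) = \left(81769 - 788\right) \left(\frac{1}{472711 + \left(-518\right)^{2}} - 38667\right) = 80981 \left(\frac{1}{472711 + 268324} - 38667\right) = 80981 \left(\frac{1}{741035} - 38667\right) = 80981 \left(- \frac{28653600344}{741035}\right) = - \frac{2320397209457464}{741035}$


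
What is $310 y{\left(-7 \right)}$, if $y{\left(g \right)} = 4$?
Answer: $1240$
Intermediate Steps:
$310 y{\left(-7 \right)} = 310 \cdot 4 = 1240$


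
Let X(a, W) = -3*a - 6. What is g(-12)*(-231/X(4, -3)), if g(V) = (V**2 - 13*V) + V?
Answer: 3696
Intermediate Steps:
X(a, W) = -6 - 3*a
g(V) = V**2 - 12*V
g(-12)*(-231/X(4, -3)) = (-12*(-12 - 12))*(-231/(-6 - 3*4)) = (-12*(-24))*(-231/(-6 - 12)) = 288*(-231/(-18)) = 288*(-231*(-1/18)) = 288*(77/6) = 3696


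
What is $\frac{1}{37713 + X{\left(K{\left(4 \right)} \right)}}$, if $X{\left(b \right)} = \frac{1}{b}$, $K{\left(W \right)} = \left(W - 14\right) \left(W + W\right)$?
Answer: $\frac{80}{3017039} \approx 2.6516 \cdot 10^{-5}$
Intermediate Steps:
$K{\left(W \right)} = 2 W \left(-14 + W\right)$ ($K{\left(W \right)} = \left(-14 + W\right) 2 W = 2 W \left(-14 + W\right)$)
$\frac{1}{37713 + X{\left(K{\left(4 \right)} \right)}} = \frac{1}{37713 + \frac{1}{2 \cdot 4 \left(-14 + 4\right)}} = \frac{1}{37713 + \frac{1}{2 \cdot 4 \left(-10\right)}} = \frac{1}{37713 + \frac{1}{-80}} = \frac{1}{37713 - \frac{1}{80}} = \frac{1}{\frac{3017039}{80}} = \frac{80}{3017039}$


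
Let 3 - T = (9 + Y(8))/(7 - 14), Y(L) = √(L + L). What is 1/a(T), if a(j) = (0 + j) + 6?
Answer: 7/76 ≈ 0.092105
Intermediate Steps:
Y(L) = √2*√L (Y(L) = √(2*L) = √2*√L)
T = 34/7 (T = 3 - (9 + √2*√8)/(7 - 14) = 3 - (9 + √2*(2*√2))/(-7) = 3 - (9 + 4)*(-1)/7 = 3 - 13*(-1)/7 = 3 - 1*(-13/7) = 3 + 13/7 = 34/7 ≈ 4.8571)
a(j) = 6 + j (a(j) = j + 6 = 6 + j)
1/a(T) = 1/(6 + 34/7) = 1/(76/7) = 7/76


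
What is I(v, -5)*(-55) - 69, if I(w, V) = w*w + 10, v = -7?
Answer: -3314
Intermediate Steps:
I(w, V) = 10 + w² (I(w, V) = w² + 10 = 10 + w²)
I(v, -5)*(-55) - 69 = (10 + (-7)²)*(-55) - 69 = (10 + 49)*(-55) - 69 = 59*(-55) - 69 = -3245 - 69 = -3314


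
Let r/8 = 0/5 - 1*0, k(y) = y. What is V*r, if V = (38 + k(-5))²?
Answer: 0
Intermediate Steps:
r = 0 (r = 8*(0/5 - 1*0) = 8*(0*(⅕) + 0) = 8*(0 + 0) = 8*0 = 0)
V = 1089 (V = (38 - 5)² = 33² = 1089)
V*r = 1089*0 = 0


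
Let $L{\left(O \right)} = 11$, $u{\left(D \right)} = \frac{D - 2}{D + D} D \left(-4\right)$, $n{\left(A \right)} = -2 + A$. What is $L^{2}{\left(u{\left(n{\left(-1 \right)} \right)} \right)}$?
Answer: $121$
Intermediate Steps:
$u{\left(D \right)} = 4 - 2 D$ ($u{\left(D \right)} = \frac{-2 + D}{2 D} \left(- 4 D\right) = 4 - 2 D$)
$L^{2}{\left(u{\left(n{\left(-1 \right)} \right)} \right)} = 11^{2} = 121$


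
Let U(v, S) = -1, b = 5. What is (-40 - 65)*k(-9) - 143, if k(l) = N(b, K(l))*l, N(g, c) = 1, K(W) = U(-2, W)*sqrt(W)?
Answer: 802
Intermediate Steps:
K(W) = -sqrt(W)
k(l) = l (k(l) = 1*l = l)
(-40 - 65)*k(-9) - 143 = (-40 - 65)*(-9) - 143 = -105*(-9) - 143 = 945 - 143 = 802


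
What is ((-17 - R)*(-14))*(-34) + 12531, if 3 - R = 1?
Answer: 3487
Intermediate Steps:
R = 2 (R = 3 - 1*1 = 3 - 1 = 2)
((-17 - R)*(-14))*(-34) + 12531 = ((-17 - 1*2)*(-14))*(-34) + 12531 = ((-17 - 2)*(-14))*(-34) + 12531 = -19*(-14)*(-34) + 12531 = 266*(-34) + 12531 = -9044 + 12531 = 3487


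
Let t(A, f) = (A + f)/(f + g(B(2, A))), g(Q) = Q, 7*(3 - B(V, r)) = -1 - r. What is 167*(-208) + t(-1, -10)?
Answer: -243141/7 ≈ -34734.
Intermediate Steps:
B(V, r) = 22/7 + r/7 (B(V, r) = 3 - (-1 - r)/7 = 3 + (⅐ + r/7) = 22/7 + r/7)
t(A, f) = (A + f)/(22/7 + f + A/7) (t(A, f) = (A + f)/(f + (22/7 + A/7)) = (A + f)/(22/7 + f + A/7))
167*(-208) + t(-1, -10) = 167*(-208) + 7*(-1 - 10)/(22 - 1 + 7*(-10)) = -34736 + 7*(-11)/(22 - 1 - 70) = -34736 + 7*(-11)/(-49) = -34736 + 7*(-1/49)*(-11) = -34736 + 11/7 = -243141/7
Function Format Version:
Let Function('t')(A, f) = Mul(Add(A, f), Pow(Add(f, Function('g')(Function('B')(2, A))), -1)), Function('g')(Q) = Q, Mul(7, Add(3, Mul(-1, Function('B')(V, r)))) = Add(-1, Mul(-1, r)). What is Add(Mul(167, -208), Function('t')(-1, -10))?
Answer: Rational(-243141, 7) ≈ -34734.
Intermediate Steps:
Function('B')(V, r) = Add(Rational(22, 7), Mul(Rational(1, 7), r)) (Function('B')(V, r) = Add(3, Mul(Rational(-1, 7), Add(-1, Mul(-1, r)))) = Add(3, Add(Rational(1, 7), Mul(Rational(1, 7), r))) = Add(Rational(22, 7), Mul(Rational(1, 7), r)))
Function('t')(A, f) = Mul(Pow(Add(Rational(22, 7), f, Mul(Rational(1, 7), A)), -1), Add(A, f)) (Function('t')(A, f) = Mul(Add(A, f), Pow(Add(f, Add(Rational(22, 7), Mul(Rational(1, 7), A))), -1)) = Mul(Add(A, f), Pow(Add(Rational(22, 7), f, Mul(Rational(1, 7), A)), -1)) = Mul(Pow(Add(Rational(22, 7), f, Mul(Rational(1, 7), A)), -1), Add(A, f)))
Add(Mul(167, -208), Function('t')(-1, -10)) = Add(Mul(167, -208), Mul(7, Pow(Add(22, -1, Mul(7, -10)), -1), Add(-1, -10))) = Add(-34736, Mul(7, Pow(Add(22, -1, -70), -1), -11)) = Add(-34736, Mul(7, Pow(-49, -1), -11)) = Add(-34736, Mul(7, Rational(-1, 49), -11)) = Add(-34736, Rational(11, 7)) = Rational(-243141, 7)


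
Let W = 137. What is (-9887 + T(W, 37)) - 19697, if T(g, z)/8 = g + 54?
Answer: -28056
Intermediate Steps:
T(g, z) = 432 + 8*g (T(g, z) = 8*(g + 54) = 8*(54 + g) = 432 + 8*g)
(-9887 + T(W, 37)) - 19697 = (-9887 + (432 + 8*137)) - 19697 = (-9887 + (432 + 1096)) - 19697 = (-9887 + 1528) - 19697 = -8359 - 19697 = -28056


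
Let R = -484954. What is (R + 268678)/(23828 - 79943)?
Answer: 72092/18705 ≈ 3.8542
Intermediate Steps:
(R + 268678)/(23828 - 79943) = (-484954 + 268678)/(23828 - 79943) = -216276/(-56115) = -216276*(-1/56115) = 72092/18705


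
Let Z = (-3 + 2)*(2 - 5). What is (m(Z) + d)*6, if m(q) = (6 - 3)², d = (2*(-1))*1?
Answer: 42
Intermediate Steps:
Z = 3 (Z = -1*(-3) = 3)
d = -2 (d = -2*1 = -2)
m(q) = 9 (m(q) = 3² = 9)
(m(Z) + d)*6 = (9 - 2)*6 = 7*6 = 42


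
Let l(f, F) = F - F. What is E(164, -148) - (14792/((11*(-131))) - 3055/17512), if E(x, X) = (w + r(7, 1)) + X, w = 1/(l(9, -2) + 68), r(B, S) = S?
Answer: -5325178237/38999224 ≈ -136.55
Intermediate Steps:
l(f, F) = 0
w = 1/68 (w = 1/(0 + 68) = 1/68 ≈ 0.014706)
E(x, X) = 69/68 + X (E(x, X) = (1/68 + 1) + X = 69/68 + X)
E(164, -148) - (14792/((11*(-131))) - 3055/17512) = (69/68 - 148) - (14792/((11*(-131))) - 3055/17512) = -9995/68 - (14792/(-1441) - 3055*1/17512) = -9995/68 - (14792*(-1/1441) - 3055/17512) = -9995/68 - (-14792/1441 - 3055/17512) = -9995/68 - 1*(-23949069/2294072) = -9995/68 + 23949069/2294072 = -5325178237/38999224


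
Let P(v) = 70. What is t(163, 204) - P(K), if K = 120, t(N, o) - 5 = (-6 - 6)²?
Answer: 79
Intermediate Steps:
t(N, o) = 149 (t(N, o) = 5 + (-6 - 6)² = 5 + (-12)² = 5 + 144 = 149)
t(163, 204) - P(K) = 149 - 1*70 = 149 - 70 = 79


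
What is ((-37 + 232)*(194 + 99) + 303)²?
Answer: 3299123844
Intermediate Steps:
((-37 + 232)*(194 + 99) + 303)² = (195*293 + 303)² = (57135 + 303)² = 57438² = 3299123844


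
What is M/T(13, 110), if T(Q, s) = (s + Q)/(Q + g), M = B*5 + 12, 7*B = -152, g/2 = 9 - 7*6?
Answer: 35828/861 ≈ 41.612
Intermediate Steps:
g = -66 (g = 2*(9 - 7*6) = 2*(9 - 42) = 2*(-33) = -66)
B = -152/7 (B = (1/7)*(-152) = -152/7 ≈ -21.714)
M = -676/7 (M = -152/7*5 + 12 = -760/7 + 12 = -676/7 ≈ -96.571)
T(Q, s) = (Q + s)/(-66 + Q) (T(Q, s) = (s + Q)/(Q - 66) = (Q + s)/(-66 + Q))
M/T(13, 110) = -676*(-66 + 13)/(13 + 110)/7 = -676/(7*(123/(-53))) = -676/(7*((-1/53*123))) = -676/(7*(-123/53)) = -676/7*(-53/123) = 35828/861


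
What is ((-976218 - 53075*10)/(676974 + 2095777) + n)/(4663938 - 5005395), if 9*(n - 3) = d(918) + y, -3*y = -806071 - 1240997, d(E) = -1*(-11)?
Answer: -1892095083182/8520977143863 ≈ -0.22205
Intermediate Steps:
d(E) = 11
y = 682356 (y = -(-806071 - 1240997)/3 = -⅓*(-2047068) = 682356)
n = 682394/9 (n = 3 + (11 + 682356)/9 = 3 + (⅑)*682367 = 3 + 682367/9 = 682394/9 ≈ 75822.)
((-976218 - 53075*10)/(676974 + 2095777) + n)/(4663938 - 5005395) = ((-976218 - 53075*10)/(676974 + 2095777) + 682394/9)/(4663938 - 5005395) = ((-976218 - 530750)/2772751 + 682394/9)/(-341457) = (-1506968*1/2772751 + 682394/9)*(-1/341457) = (-1506968/2772751 + 682394/9)*(-1/341457) = (1892095083182/24954759)*(-1/341457) = -1892095083182/8520977143863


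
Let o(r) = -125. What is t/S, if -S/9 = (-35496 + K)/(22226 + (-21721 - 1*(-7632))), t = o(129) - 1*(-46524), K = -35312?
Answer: 377548663/637272 ≈ 592.45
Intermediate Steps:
t = 46399 (t = -125 - 1*(-46524) = -125 + 46524 = 46399)
S = 637272/8137 (S = -9*(-35496 - 35312)/(22226 + (-21721 - 1*(-7632))) = -(-637272)/(22226 + (-21721 + 7632)) = -(-637272)/(22226 - 14089) = -(-637272)/8137 = -9*(-70808/8137) = 637272/8137 ≈ 78.318)
t/S = 46399/(637272/8137) = 46399*(8137/637272) = 377548663/637272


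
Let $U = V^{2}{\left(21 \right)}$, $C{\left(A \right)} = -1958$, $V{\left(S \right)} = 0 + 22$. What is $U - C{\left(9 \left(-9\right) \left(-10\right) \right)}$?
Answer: $2442$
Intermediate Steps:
$V{\left(S \right)} = 22$
$U = 484$ ($U = 22^{2} = 484$)
$U - C{\left(9 \left(-9\right) \left(-10\right) \right)} = 484 - -1958 = 484 + 1958 = 2442$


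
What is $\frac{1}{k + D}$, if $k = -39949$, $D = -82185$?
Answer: $- \frac{1}{122134} \approx -8.1877 \cdot 10^{-6}$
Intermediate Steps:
$\frac{1}{k + D} = \frac{1}{-39949 - 82185} = \frac{1}{-122134} = - \frac{1}{122134}$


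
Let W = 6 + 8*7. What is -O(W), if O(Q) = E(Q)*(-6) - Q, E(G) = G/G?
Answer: 68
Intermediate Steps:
W = 62 (W = 6 + 56 = 62)
E(G) = 1
O(Q) = -6 - Q (O(Q) = 1*(-6) - Q = -6 - Q)
-O(W) = -(-6 - 1*62) = -(-6 - 62) = -1*(-68) = 68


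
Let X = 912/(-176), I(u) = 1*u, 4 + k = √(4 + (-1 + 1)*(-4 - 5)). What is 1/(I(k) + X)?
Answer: -11/79 ≈ -0.13924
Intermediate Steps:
k = -2 (k = -4 + √(4 + (-1 + 1)*(-4 - 5)) = -4 + √(4 + 0*(-9)) = -4 + √(4 + 0) = -4 + √4 = -4 + 2 = -2)
I(u) = u
X = -57/11 (X = 912*(-1/176) = -57/11 ≈ -5.1818)
1/(I(k) + X) = 1/(-2 - 57/11) = 1/(-79/11) = -11/79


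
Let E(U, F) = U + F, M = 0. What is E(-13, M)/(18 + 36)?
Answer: -13/54 ≈ -0.24074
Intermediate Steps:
E(U, F) = F + U
E(-13, M)/(18 + 36) = (0 - 13)/(18 + 36) = -13/54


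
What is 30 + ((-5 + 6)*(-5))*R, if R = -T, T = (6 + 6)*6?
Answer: 390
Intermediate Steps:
T = 72 (T = 12*6 = 72)
R = -72 (R = -1*72 = -72)
30 + ((-5 + 6)*(-5))*R = 30 + ((-5 + 6)*(-5))*(-72) = 30 + (1*(-5))*(-72) = 30 - 5*(-72) = 30 + 360 = 390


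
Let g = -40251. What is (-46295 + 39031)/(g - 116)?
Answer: 7264/40367 ≈ 0.17995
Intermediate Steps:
(-46295 + 39031)/(g - 116) = (-46295 + 39031)/(-40251 - 116) = -7264/(-40367) = -7264*(-1/40367) = 7264/40367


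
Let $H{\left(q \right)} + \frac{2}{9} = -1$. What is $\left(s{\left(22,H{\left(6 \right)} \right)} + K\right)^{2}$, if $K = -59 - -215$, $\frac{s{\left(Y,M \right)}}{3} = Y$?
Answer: $49284$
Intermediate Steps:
$H{\left(q \right)} = - \frac{11}{9}$ ($H{\left(q \right)} = - \frac{2}{9} - 1 = - \frac{11}{9}$)
$s{\left(Y,M \right)} = 3 Y$
$K = 156$ ($K = -59 + 215 = 156$)
$\left(s{\left(22,H{\left(6 \right)} \right)} + K\right)^{2} = \left(3 \cdot 22 + 156\right)^{2} = \left(66 + 156\right)^{2} = 222^{2} = 49284$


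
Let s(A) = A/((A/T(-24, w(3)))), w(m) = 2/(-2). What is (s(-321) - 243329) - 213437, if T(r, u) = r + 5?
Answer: -456785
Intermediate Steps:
w(m) = -1 (w(m) = 2*(-½) = -1)
T(r, u) = 5 + r
s(A) = -19 (s(A) = A/((A/(5 - 24))) = A/((A/(-19))) = A/((A*(-1/19))) = A/((-A/19)) = A*(-19/A) = -19)
(s(-321) - 243329) - 213437 = (-19 - 243329) - 213437 = -243348 - 213437 = -456785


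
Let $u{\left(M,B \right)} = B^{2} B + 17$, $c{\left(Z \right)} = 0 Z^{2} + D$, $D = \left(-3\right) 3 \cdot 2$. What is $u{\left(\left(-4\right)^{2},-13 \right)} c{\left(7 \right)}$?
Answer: $39240$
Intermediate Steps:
$D = -18$ ($D = \left(-9\right) 2 = -18$)
$c{\left(Z \right)} = -18$ ($c{\left(Z \right)} = 0 Z^{2} - 18 = 0 - 18 = -18$)
$u{\left(M,B \right)} = 17 + B^{3}$ ($u{\left(M,B \right)} = B^{3} + 17 = 17 + B^{3}$)
$u{\left(\left(-4\right)^{2},-13 \right)} c{\left(7 \right)} = \left(17 + \left(-13\right)^{3}\right) \left(-18\right) = \left(17 - 2197\right) \left(-18\right) = \left(-2180\right) \left(-18\right) = 39240$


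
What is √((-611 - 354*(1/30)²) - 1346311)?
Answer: I*√1212230154/30 ≈ 1160.6*I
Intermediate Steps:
√((-611 - 354*(1/30)²) - 1346311) = √((-611 - 354*1/900) - 1346311) = √((-611 - 59/150) - 1346311) = √(-91709/150 - 1346311) = √(-202038359/150) = I*√1212230154/30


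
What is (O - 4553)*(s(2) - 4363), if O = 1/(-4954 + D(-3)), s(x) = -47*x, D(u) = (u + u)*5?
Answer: 101138925921/4984 ≈ 2.0293e+7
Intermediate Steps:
D(u) = 10*u (D(u) = (2*u)*5 = 10*u)
O = -1/4984 (O = 1/(-4954 + 10*(-3)) = 1/(-4954 - 30) = 1/(-4984) = -1/4984 ≈ -0.00020064)
(O - 4553)*(s(2) - 4363) = (-1/4984 - 4553)*(-47*2 - 4363) = -22692153*(-94 - 4363)/4984 = -22692153/4984*(-4457) = 101138925921/4984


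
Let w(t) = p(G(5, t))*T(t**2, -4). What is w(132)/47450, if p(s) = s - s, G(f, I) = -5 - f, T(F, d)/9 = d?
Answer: 0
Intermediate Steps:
T(F, d) = 9*d
p(s) = 0
w(t) = 0 (w(t) = 0*(9*(-4)) = 0*(-36) = 0)
w(132)/47450 = 0/47450 = 0*(1/47450) = 0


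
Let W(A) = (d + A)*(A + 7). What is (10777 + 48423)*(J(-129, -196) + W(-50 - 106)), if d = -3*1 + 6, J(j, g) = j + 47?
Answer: 1344728000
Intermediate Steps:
J(j, g) = 47 + j
d = 3 (d = -3 + 6 = 3)
W(A) = (3 + A)*(7 + A) (W(A) = (3 + A)*(A + 7) = (3 + A)*(7 + A))
(10777 + 48423)*(J(-129, -196) + W(-50 - 106)) = (10777 + 48423)*((47 - 129) + (21 + (-50 - 106)² + 10*(-50 - 106))) = 59200*(-82 + (21 + (-156)² + 10*(-156))) = 59200*(-82 + (21 + 24336 - 1560)) = 59200*(-82 + 22797) = 59200*22715 = 1344728000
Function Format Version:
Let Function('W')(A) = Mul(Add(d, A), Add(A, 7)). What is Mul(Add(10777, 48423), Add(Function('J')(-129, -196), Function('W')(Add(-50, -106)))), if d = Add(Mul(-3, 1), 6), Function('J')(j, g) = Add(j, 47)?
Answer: 1344728000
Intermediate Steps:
Function('J')(j, g) = Add(47, j)
d = 3 (d = Add(-3, 6) = 3)
Function('W')(A) = Mul(Add(3, A), Add(7, A)) (Function('W')(A) = Mul(Add(3, A), Add(A, 7)) = Mul(Add(3, A), Add(7, A)))
Mul(Add(10777, 48423), Add(Function('J')(-129, -196), Function('W')(Add(-50, -106)))) = Mul(Add(10777, 48423), Add(Add(47, -129), Add(21, Pow(Add(-50, -106), 2), Mul(10, Add(-50, -106))))) = Mul(59200, Add(-82, Add(21, Pow(-156, 2), Mul(10, -156)))) = Mul(59200, Add(-82, Add(21, 24336, -1560))) = Mul(59200, Add(-82, 22797)) = Mul(59200, 22715) = 1344728000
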